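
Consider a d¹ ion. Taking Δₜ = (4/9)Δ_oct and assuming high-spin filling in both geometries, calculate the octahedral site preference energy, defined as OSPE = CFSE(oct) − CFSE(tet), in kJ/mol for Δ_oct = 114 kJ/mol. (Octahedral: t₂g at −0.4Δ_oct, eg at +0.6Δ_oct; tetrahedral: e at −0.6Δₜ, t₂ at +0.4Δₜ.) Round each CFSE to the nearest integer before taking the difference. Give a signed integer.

In an octahedral site d¹ (HS) is t2g^1 e_g^0, giving CFSE(oct) = -0.4Δ_oct = -46 kJ/mol.
Tetrahedral e^1 t2^0 gives -0.6Δₜ = -0.6 × (4/9) × 114 = -30 kJ/mol.
OSPE = -46 − (-30) = -16 kJ/mol.

-16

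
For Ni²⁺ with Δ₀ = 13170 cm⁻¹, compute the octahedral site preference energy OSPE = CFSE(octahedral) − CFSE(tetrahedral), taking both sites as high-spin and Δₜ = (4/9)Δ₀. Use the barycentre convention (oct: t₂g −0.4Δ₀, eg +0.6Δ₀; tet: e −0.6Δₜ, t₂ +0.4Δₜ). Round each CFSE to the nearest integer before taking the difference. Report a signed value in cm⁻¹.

-11121

Ni²⁺: group 10, so d-count = 10 − 2 = 8.
Octahedral (high-spin): t2g^6 e_g^2, CFSE = 6(−0.4) + 2(+0.6) = -1.2Δ₀ = -1.2 × 13170 = -15804 cm⁻¹.
Tetrahedral: e^4 t2^4, CFSE = 4(−0.6) + 4(+0.4) = -0.8Δₜ = -0.8 × (4/9) × 13170 = -4683 cm⁻¹.
Subtracting, OSPE = -15804 − (-4683) = -11121 cm⁻¹.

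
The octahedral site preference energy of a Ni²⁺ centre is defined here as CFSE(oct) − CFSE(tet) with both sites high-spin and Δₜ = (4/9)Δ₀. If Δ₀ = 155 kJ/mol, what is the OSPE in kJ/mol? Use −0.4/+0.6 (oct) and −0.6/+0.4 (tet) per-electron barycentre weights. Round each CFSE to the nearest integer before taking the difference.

-131

Ni sits in group 10; removing 2 electrons leaves Ni²⁺ with 10 − 2 = 8 d electrons.
Octahedral (high-spin): t₂g⁶ eg², CFSE = 6(−0.4) + 2(+0.6) = -1.2Δ₀ = -1.2 × 155 = -186 kJ/mol.
Tetrahedral: e⁴ t₂⁴, CFSE = 4(−0.6) + 4(+0.4) = -0.8Δₜ = -0.8 × (4/9) × 155 = -55 kJ/mol.
OSPE = CFSE(oct) − CFSE(tet) = -186 − (-55) = -131 kJ/mol.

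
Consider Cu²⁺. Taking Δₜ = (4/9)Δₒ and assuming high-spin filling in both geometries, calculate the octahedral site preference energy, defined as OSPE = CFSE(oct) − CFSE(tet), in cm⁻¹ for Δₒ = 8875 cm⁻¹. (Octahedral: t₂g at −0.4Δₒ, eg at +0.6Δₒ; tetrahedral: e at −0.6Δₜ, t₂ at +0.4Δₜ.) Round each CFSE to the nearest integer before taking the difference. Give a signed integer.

-3747

Cu sits in group 11; removing 2 electrons leaves Cu²⁺ with 11 − 2 = 9 d electrons.
Octahedral (high-spin): t₂g⁶ eg³, CFSE = 6(−0.4) + 3(+0.6) = -0.6Δₒ = -0.6 × 8875 = -5325 cm⁻¹.
In a tetrahedral site the filling is e⁴ t₂⁵: CFSE(tet) = -0.4Δₜ = -0.4 × (4/9)(8875) = -1578 cm⁻¹.
OSPE = -5325 − (-1578) = -3747 cm⁻¹.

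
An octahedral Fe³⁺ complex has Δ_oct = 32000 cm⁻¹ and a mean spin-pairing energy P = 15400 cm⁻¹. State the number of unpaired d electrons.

Group 8 minus oxidation state +3 gives a d⁵ configuration for Fe³⁺.
Δ_oct > P, so pairing is preferred: the ground state is low-spin.
Configuration: t₂g⁵ eg⁰.
Unpaired electrons: 1.

1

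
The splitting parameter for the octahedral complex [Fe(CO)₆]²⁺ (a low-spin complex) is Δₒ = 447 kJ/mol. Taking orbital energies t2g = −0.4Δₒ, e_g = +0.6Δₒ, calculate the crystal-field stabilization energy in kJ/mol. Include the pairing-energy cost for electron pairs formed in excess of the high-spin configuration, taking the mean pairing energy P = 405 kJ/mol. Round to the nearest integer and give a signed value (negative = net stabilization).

-263

CO is neutral, so the +2 overall charge sits on Fe: oxidation state +2.
Fe sits in group 8; removing 2 electrons leaves Fe²⁺ with 8 − 2 = 6 d electrons.
Configuration: t2g^6 e_g^0.
Orbital CFSE = 6(-0.4) + 0(0.6) = -2.4Δₒ = -2.4 × 447 = -1073 kJ/mol.
Relative to high-spin t2g^4 e_g^2 (1 paired), the low-spin configuration has 2 additional pairs, contributing +2 × 405 = +810 kJ/mol.
Combining: -1073 + 810 = -263 kJ/mol.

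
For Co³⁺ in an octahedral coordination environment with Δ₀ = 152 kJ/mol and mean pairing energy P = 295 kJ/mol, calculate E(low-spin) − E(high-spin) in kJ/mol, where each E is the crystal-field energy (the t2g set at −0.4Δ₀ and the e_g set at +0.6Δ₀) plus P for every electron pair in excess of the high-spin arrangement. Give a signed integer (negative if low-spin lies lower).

286

Co³⁺: group 9, so d-count = 9 − 3 = 6.
High-spin: t2g^4 e_g^2, CFSE = -0.4Δ₀ = -61 kJ/mol.
For low-spin the configuration is t2g^6 e_g^0: orbital energy -2.4 × 152 = -365 kJ/mol, and 2 additional pairs relative to high-spin add 590 kJ/mol, giving 225 kJ/mol.
E(LS) − E(HS) = 225 − (-61) = 286 kJ/mol.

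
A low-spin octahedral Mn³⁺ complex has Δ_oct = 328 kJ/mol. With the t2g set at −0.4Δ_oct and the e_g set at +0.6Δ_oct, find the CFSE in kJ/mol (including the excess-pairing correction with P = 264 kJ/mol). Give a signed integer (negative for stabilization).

-261

Mn³⁺: group 7, so d-count = 7 − 3 = 4.
Configuration: t2g^4 e_g^0.
Orbital CFSE = 4(-0.4) + 0(0.6) = -1.6Δ_oct = -1.6 × 328 = -525 kJ/mol.
Relative to high-spin t2g^3 e_g^1 (0 paired), the low-spin configuration has 1 additional pair, contributing +1 × 264 = +264 kJ/mol.
Net CFSE = -525 + 264 = -261 kJ/mol.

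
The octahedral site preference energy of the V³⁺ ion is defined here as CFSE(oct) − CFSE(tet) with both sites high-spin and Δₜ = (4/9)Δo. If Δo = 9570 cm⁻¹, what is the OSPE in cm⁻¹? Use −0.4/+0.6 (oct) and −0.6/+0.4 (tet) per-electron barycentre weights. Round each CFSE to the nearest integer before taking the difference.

-2552

V³⁺: group 5, so d-count = 5 − 3 = 2.
Octahedral high-spin t2g^2 e_g^0: CFSE = -0.8 × 9570 = -7656 cm⁻¹.
In a tetrahedral site the filling is e^2 t2^0: CFSE(tet) = -1.2Δₜ = -1.2 × (4/9)(9570) = -5104 cm⁻¹.
Subtracting, OSPE = -7656 − (-5104) = -2552 cm⁻¹.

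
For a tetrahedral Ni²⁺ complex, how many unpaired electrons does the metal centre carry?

Ni sits in group 10; removing 2 electrons leaves Ni²⁺ with 10 − 2 = 8 d electrons.
Tetrahedral splitting is small, so the complex is high-spin.
Configuration: e⁴ t₂⁴, giving 2 unpaired electrons.

2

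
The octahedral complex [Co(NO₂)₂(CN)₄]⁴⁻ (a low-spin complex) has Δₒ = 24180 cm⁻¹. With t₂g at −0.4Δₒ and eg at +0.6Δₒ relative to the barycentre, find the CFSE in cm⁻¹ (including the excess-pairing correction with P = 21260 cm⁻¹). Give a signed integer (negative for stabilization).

-22264

Ligand charges: 2×(-1) from NO₂⁻ and 4×(-1) from CN⁻ sum to -6; with overall charge -4, Co is +2.
Co sits in group 9; removing 2 electrons leaves Co²⁺ with 9 − 2 = 7 d electrons.
The d⁷ electrons fill as t₂g⁶ eg¹.
The orbital stabilization is -1.8Δₒ = -1.8 × 24180 = -43524 cm⁻¹.
High-spin d⁷ would be t₂g⁵ eg² with 2 pairs; low-spin has 3, so 1 excess pair costs +1P = +21260 cm⁻¹.
Net CFSE = -43524 + 21260 = -22264 cm⁻¹.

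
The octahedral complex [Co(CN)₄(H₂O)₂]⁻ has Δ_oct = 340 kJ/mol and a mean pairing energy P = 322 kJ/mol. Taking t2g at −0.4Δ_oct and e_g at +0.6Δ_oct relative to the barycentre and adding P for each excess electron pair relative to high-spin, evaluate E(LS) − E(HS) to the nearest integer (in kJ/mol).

Ligand charges: 4×(-1) from CN⁻ and 2×(+0) from H₂O sum to -4; with overall charge -1, Co is +3.
Co sits in group 9; removing 3 electrons leaves Co³⁺ with 9 − 3 = 6 d electrons.
High-spin d⁶ fills as t2g^4 e_g^2 with CFSE 4(−0.4) + 2(+0.6) = -0.4Δ_oct = -136 kJ/mol.
Low-spin: t2g^6 e_g^0, orbital CFSE = -2.4Δ_oct = -816 kJ/mol; plus 2 excess pairs × P = +644 kJ/mol; total -172 kJ/mol.
The difference is -172 − (-136) = -36 kJ/mol, so low-spin lies lower.

-36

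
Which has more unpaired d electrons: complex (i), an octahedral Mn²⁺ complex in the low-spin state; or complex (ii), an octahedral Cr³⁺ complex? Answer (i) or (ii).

(i): Mn is in group 7, so Mn²⁺ is d⁵ (7 − 2 = 5); t2g^5 e_g^0 → 1 unpaired.
(ii): Cr is in group 6, so Cr³⁺ is d³ (6 − 3 = 3); t₂g³ eg⁰ → 3 unpaired.
So (ii) has more unpaired electrons.

(ii)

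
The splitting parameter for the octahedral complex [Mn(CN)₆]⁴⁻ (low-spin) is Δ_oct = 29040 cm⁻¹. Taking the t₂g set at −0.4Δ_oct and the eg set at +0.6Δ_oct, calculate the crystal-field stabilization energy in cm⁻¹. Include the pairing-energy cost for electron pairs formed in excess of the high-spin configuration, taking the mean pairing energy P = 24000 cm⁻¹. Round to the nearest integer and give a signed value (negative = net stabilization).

-10080

Each CN⁻ contributes -1; 6 × (-1) = -6. With overall charge -4, Mn is in the +2 oxidation state.
Mn²⁺: group 7, so d-count = 7 − 2 = 5.
The d⁵ electrons fill as t₂g⁵ eg⁰.
Orbital CFSE = 5(-0.4) + 0(0.6) = -2.0Δ_oct = -2.0 × 29040 = -58080 cm⁻¹.
Relative to high-spin t₂g³ eg² (0 paired), the low-spin configuration has 2 additional pairs, contributing +2 × 24000 = +48000 cm⁻¹.
Net CFSE = -58080 + 48000 = -10080 cm⁻¹.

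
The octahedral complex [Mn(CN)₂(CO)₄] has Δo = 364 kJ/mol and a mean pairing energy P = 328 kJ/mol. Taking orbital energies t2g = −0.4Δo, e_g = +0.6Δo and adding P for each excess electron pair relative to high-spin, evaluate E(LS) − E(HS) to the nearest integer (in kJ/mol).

-72

Ligand charges: 2×(-1) from CN⁻ and 4×(+0) from CO sum to -2; with overall charge +0, Mn is +2.
Group 7 minus oxidation state +2 gives a d⁵ configuration for Mn²⁺.
High-spin: t2g^3 e_g^2, CFSE = 0.0Δo = 0 kJ/mol.
Low-spin t2g^5 e_g^0 gives -2.0Δo = -728 kJ/mol, but forming 2 extra pairs costs 2P = 656 kJ/mol, so E(LS) = -728 + 656 = -72 kJ/mol.
Thus E(LS) − E(HS) = -72 kJ/mol.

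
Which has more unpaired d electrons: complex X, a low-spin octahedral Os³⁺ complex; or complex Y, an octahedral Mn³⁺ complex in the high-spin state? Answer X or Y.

Y

X: Os sits in group 8; removing 3 electrons leaves Os³⁺ with 8 − 3 = 5 d electrons; t2g^5 e_g^0 → 1 unpaired.
Y: Mn is in group 7, so Mn³⁺ is d⁴ (7 − 3 = 4); t₂g³ eg¹ → 4 unpaired.
So Y has more unpaired electrons.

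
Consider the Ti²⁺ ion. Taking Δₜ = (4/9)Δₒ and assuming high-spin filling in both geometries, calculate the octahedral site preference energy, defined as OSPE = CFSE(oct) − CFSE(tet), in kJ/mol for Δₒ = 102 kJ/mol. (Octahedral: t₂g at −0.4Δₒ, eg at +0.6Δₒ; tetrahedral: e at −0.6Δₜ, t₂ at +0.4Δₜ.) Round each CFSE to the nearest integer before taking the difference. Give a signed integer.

Ti sits in group 4; removing 2 electrons leaves Ti²⁺ with 4 − 2 = 2 d electrons.
Octahedral high-spin t₂g² eg⁰: CFSE = -0.8 × 102 = -82 kJ/mol.
Tetrahedral: e² t₂⁰, CFSE = 2(−0.6) + 0(+0.4) = -1.2Δₜ = -1.2 × (4/9) × 102 = -54 kJ/mol.
Subtracting, OSPE = -82 − (-54) = -28 kJ/mol.

-28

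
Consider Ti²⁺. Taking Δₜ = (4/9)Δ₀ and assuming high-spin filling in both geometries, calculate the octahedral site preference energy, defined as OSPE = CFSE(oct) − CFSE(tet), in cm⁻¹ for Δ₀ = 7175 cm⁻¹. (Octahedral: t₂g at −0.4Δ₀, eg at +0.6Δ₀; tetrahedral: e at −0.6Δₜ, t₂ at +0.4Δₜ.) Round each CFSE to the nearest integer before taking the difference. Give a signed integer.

-1913

Group 4 minus oxidation state +2 gives a d² configuration for Ti²⁺.
Octahedral high-spin t₂g² eg⁰: CFSE = -0.8 × 7175 = -5740 cm⁻¹.
Tetrahedral: e² t₂⁰, CFSE = 2(−0.6) + 0(+0.4) = -1.2Δₜ = -1.2 × (4/9) × 7175 = -3827 cm⁻¹.
OSPE = -5740 − (-3827) = -1913 cm⁻¹.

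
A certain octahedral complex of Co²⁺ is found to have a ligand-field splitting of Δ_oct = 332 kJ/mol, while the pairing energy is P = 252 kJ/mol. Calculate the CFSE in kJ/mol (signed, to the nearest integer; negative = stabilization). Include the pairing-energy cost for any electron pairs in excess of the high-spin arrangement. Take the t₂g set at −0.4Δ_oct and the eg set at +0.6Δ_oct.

Co sits in group 9; removing 2 electrons leaves Co²⁺ with 9 − 2 = 7 d electrons.
With Δ_oct > P the complex is low-spin.
Configuration: t₂g⁶ eg¹.
Orbital CFSE = -1.8Δ_oct = -1.8 × 332 = -598 kJ/mol.
Excess pairs vs high-spin: 3 − 2 = 1; pairing cost = +252 kJ/mol.
Net CFSE = -598 + 252 = -346 kJ/mol.

-346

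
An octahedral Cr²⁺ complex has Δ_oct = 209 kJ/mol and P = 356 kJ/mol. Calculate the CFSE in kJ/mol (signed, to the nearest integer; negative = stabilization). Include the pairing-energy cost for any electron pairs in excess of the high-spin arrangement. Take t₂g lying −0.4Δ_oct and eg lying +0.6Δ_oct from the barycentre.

-125

Group 6 minus oxidation state +2 gives a d⁴ configuration for Cr²⁺.
With Δ_oct < P the complex is high-spin.
That gives t₂g³ eg¹.
Orbital CFSE = -0.6Δ_oct = -0.6 × 209 = -125 kJ/mol.
High-spin has no excess pairs, so no pairing correction applies.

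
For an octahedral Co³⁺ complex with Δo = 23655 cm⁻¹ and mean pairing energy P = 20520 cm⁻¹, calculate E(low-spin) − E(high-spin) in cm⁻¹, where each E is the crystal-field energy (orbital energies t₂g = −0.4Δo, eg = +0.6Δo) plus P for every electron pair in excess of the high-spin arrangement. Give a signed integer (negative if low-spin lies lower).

-6270

Co is in group 9, so Co³⁺ is d⁶ (9 − 3 = 6).
High-spin: t₂g⁴ eg², CFSE = -0.4Δo = -9462 cm⁻¹.
Low-spin: t₂g⁶ eg⁰, orbital CFSE = -2.4Δo = -56772 cm⁻¹; plus 2 excess pairs × P = +41040 cm⁻¹; total -15732 cm⁻¹.
Thus E(LS) − E(HS) = -6270 cm⁻¹.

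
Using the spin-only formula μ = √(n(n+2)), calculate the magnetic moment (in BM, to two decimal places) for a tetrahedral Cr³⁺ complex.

3.87 BM

Cr is in group 6, so Cr³⁺ is d³ (6 − 3 = 3).
Tetrahedral splitting is small, so the complex is high-spin.
Configuration: e^2 t2^1 → 3 unpaired electrons.
μ(spin-only) = √[3(3+2)] = √15 ≈ 3.87 BM.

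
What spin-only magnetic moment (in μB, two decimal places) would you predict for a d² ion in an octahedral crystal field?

Configuration: t2g^2 e_g^0 → 2 unpaired electrons.
μ(spin-only) = √[2(2+2)] = √8 ≈ 2.83 μB.

2.83 μB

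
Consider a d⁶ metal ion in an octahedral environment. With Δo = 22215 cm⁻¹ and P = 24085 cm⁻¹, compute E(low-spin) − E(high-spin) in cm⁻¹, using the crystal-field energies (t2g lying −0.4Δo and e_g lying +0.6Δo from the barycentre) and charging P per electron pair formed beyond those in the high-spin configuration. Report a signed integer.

In the high-spin limit (t2g^4 e_g^2) the orbital term is -0.4Δo = -8886 cm⁻¹, with no excess pairing.
Low-spin: t2g^6 e_g^0, orbital CFSE = -2.4Δo = -53316 cm⁻¹; plus 2 excess pairs × P = +48170 cm⁻¹; total -5146 cm⁻¹.
Thus E(LS) − E(HS) = 3740 cm⁻¹.

3740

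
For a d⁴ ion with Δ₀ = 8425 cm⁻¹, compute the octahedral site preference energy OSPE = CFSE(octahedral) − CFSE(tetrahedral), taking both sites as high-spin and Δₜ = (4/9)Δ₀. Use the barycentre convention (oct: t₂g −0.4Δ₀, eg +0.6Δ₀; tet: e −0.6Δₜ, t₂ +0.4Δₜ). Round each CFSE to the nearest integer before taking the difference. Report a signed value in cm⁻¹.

Octahedral (high-spin): t₂g³ eg¹, CFSE = 3(−0.4) + 1(+0.6) = -0.6Δ₀ = -0.6 × 8425 = -5055 cm⁻¹.
Tetrahedral: e² t₂², CFSE = 2(−0.6) + 2(+0.4) = -0.4Δₜ = -0.4 × (4/9) × 8425 = -1498 cm⁻¹.
OSPE = -5055 − (-1498) = -3557 cm⁻¹.

-3557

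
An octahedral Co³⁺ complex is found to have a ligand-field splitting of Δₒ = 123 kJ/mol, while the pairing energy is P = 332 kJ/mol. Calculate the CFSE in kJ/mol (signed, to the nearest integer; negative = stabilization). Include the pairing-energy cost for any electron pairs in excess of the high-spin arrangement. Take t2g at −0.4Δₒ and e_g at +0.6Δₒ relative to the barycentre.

-49

Group 9 minus oxidation state +3 gives a d⁶ configuration for Co³⁺.
Since Δₒ = 123 kJ/mol < P = 332 kJ/mol, the complex adopts the high-spin configuration.
That gives t2g^4 e_g^2.
Orbital CFSE = -0.4Δₒ = -0.4 × 123 = -49 kJ/mol.
High-spin has no excess pairs, so no pairing correction applies.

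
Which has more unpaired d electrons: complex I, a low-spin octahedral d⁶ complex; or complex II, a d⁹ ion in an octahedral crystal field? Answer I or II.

II

I: t₂g⁶ eg⁰ → 0 unpaired.
II: For octahedral d⁹ the high- and low-spin configurations coincide; t₂g⁶ eg³ → 1 unpaired.
So II has more unpaired electrons.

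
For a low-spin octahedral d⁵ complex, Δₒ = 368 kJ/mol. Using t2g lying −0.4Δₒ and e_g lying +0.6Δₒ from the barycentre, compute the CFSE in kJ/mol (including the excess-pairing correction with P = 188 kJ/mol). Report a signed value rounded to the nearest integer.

-360

Configuration: t2g^5 e_g^0.
CFSE(orbital) = 5×(-0.4Δₒ) + 0×(0.6Δₒ) = -2.0Δₒ; with Δₒ = 368 kJ/mol that is -736 kJ/mol.
High-spin d⁵ would be t2g^3 e_g^2 with 0 pairs; low-spin has 2, so 2 excess pairs cost +2P = +376 kJ/mol.
Net CFSE = -736 + 376 = -360 kJ/mol.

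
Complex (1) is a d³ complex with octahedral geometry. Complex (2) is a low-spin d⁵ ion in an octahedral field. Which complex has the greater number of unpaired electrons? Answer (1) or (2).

(1)

(1): For octahedral d³ the high- and low-spin configurations coincide; t2g^3 e_g^0 → 3 unpaired.
(2): t2g^5 e_g^0 → 1 unpaired.
So (1) has more unpaired electrons.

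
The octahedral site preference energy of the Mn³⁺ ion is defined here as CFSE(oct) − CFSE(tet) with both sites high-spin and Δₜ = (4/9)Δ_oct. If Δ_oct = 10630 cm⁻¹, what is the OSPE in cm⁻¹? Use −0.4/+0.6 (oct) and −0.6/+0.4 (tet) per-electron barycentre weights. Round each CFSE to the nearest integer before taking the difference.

-4488

Group 7 minus oxidation state +3 gives a d⁴ configuration for Mn³⁺.
Octahedral (high-spin): t2g^3 e_g^1, CFSE = 3(−0.4) + 1(+0.6) = -0.6Δ_oct = -0.6 × 10630 = -6378 cm⁻¹.
In a tetrahedral site the filling is e^2 t2^2: CFSE(tet) = -0.4Δₜ = -0.4 × (4/9)(10630) = -1890 cm⁻¹.
OSPE = CFSE(oct) − CFSE(tet) = -6378 − (-1890) = -4488 cm⁻¹.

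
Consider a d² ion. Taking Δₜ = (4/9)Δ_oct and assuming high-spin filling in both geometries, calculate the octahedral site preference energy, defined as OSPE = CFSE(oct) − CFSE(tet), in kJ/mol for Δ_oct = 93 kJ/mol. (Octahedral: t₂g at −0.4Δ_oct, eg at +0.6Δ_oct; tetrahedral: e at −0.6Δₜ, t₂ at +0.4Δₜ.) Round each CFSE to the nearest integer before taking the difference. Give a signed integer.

Octahedral (high-spin): t2g^2 e_g^0, CFSE = 2(−0.4) + 0(+0.6) = -0.8Δ_oct = -0.8 × 93 = -74 kJ/mol.
Tetrahedral e^2 t2^0 gives -1.2Δₜ = -1.2 × (4/9) × 93 = -50 kJ/mol.
OSPE = -74 − (-50) = -24 kJ/mol.

-24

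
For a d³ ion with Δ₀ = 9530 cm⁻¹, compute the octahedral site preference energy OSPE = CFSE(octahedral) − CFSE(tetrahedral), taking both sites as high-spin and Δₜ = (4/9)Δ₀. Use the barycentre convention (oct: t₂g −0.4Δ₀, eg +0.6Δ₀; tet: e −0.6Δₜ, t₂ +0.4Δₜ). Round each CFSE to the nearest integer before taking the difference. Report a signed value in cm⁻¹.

-8048

Octahedral high-spin t2g^3 e_g^0: CFSE = -1.2 × 9530 = -11436 cm⁻¹.
Tetrahedral e^2 t2^1 gives -0.8Δₜ = -0.8 × (4/9) × 9530 = -3388 cm⁻¹.
OSPE = CFSE(oct) − CFSE(tet) = -11436 − (-3388) = -8048 cm⁻¹.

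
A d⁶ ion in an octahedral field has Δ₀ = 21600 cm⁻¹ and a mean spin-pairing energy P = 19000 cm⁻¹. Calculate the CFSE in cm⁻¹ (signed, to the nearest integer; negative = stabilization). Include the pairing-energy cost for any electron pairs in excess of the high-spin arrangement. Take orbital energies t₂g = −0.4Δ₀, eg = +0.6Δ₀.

Δ₀ > P, so pairing is preferred: the ground state is low-spin.
Configuration: t₂g⁶ eg⁰.
Orbital CFSE = -2.4Δ₀ = -2.4 × 21600 = -51840 cm⁻¹.
Excess pairs vs high-spin: 3 − 1 = 2; pairing cost = +38000 cm⁻¹.
Net CFSE = -51840 + 38000 = -13840 cm⁻¹.

-13840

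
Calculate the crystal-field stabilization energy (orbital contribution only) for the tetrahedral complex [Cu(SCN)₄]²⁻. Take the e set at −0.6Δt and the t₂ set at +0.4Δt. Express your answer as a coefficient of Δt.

Each SCN⁻ contributes -1; 4 × (-1) = -4. With overall charge -2, Cu is in the +2 oxidation state.
Group 11 minus oxidation state +2 gives a d⁹ configuration for Cu²⁺.
Tetrahedral splitting is small, so the complex is high-spin.
Configuration: e⁴ t₂⁵.
CFSE = 4(-0.6Δt) + 5(0.4Δt) = -2.4Δt + 2.0Δt = -0.4Δt.

-0.4 Δt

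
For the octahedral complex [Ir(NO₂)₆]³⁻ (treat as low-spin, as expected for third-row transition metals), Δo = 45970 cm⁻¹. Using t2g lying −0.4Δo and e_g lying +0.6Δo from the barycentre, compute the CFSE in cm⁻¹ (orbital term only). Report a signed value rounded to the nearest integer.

Each NO₂⁻ contributes -1; 6 × (-1) = -6. With overall charge -3, Ir is in the +3 oxidation state.
Ir is in group 9, so Ir³⁺ is d⁶ (9 − 3 = 6).
Electron filling gives t2g^6 e_g^0.
CFSE(orbital) = 6×(-0.4Δo) + 0×(0.6Δo) = -2.4Δo; with Δo = 45970 cm⁻¹ that is -110328 cm⁻¹.

-110328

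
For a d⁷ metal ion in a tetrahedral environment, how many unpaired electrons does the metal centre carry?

3

Tetrahedral splitting is small, so the complex is high-spin.
Configuration: e^4 t2^3, giving 3 unpaired electrons.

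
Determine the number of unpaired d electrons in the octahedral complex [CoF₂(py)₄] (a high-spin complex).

Ligand charges: 2×(-1) from F⁻ and 4×(+0) from py sum to -2; with overall charge +0, Co is +2.
Co²⁺: group 9, so d-count = 9 − 2 = 7.
Configuration: t₂g⁵ eg², giving 3 unpaired electrons.

3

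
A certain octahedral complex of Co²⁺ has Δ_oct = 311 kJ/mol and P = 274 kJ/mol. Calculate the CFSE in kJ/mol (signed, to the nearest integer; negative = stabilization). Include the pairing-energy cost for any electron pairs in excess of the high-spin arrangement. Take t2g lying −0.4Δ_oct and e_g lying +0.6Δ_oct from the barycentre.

-286

Co sits in group 9; removing 2 electrons leaves Co²⁺ with 9 − 2 = 7 d electrons.
Δ_oct > P, so pairing is preferred: the ground state is low-spin.
Configuration: t2g^6 e_g^1.
Orbital CFSE = -1.8Δ_oct = -1.8 × 311 = -560 kJ/mol.
Excess pairs vs high-spin: 3 − 2 = 1; pairing cost = +274 kJ/mol.
Net CFSE = -560 + 274 = -286 kJ/mol.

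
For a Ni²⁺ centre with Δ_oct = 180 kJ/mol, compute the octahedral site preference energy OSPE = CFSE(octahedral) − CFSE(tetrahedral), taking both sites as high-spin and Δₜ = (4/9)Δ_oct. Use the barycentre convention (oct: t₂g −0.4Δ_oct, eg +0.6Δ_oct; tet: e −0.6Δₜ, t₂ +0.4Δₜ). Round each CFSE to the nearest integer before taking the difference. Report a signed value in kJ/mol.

-152

Ni²⁺: group 10, so d-count = 10 − 2 = 8.
Octahedral (high-spin): t₂g⁶ eg², CFSE = 6(−0.4) + 2(+0.6) = -1.2Δ_oct = -1.2 × 180 = -216 kJ/mol.
Tetrahedral e⁴ t₂⁴ gives -0.8Δₜ = -0.8 × (4/9) × 180 = -64 kJ/mol.
OSPE = CFSE(oct) − CFSE(tet) = -216 − (-64) = -152 kJ/mol.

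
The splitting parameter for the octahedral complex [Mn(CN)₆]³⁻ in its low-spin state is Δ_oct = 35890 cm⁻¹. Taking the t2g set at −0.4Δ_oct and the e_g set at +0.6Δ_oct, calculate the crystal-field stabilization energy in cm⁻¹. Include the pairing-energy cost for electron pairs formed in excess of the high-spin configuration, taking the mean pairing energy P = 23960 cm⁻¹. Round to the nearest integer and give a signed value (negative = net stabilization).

-33464

Each CN⁻ contributes -1; 6 × (-1) = -6. With overall charge -3, Mn is in the +3 oxidation state.
Group 7 minus oxidation state +3 gives a d⁴ configuration for Mn³⁺.
The d⁴ electrons fill as t2g^4 e_g^0.
Orbital CFSE = 4(-0.4) + 0(0.6) = -1.6Δ_oct = -1.6 × 35890 = -57424 cm⁻¹.
High-spin d⁴ would be t2g^3 e_g^1 with 0 pairs; low-spin has 1, so 1 excess pair costs +1P = +23960 cm⁻¹.
Combining: -57424 + 23960 = -33464 cm⁻¹.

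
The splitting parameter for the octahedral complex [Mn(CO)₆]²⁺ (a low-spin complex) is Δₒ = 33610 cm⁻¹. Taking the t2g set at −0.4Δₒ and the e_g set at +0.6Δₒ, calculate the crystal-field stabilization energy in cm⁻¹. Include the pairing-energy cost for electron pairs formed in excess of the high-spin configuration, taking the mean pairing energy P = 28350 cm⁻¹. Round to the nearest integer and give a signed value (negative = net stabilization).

-10520

CO is neutral, so the +2 overall charge sits on Mn: oxidation state +2.
Mn sits in group 7; removing 2 electrons leaves Mn²⁺ with 7 − 2 = 5 d electrons.
Configuration: t2g^5 e_g^0.
Orbital CFSE = 5(-0.4) + 0(0.6) = -2.0Δₒ = -2.0 × 33610 = -67220 cm⁻¹.
High-spin d⁵ would be t2g^3 e_g^2 with 0 pairs; low-spin has 2, so 2 excess pairs cost +2P = +56700 cm⁻¹.
Net CFSE = -67220 + 56700 = -10520 cm⁻¹.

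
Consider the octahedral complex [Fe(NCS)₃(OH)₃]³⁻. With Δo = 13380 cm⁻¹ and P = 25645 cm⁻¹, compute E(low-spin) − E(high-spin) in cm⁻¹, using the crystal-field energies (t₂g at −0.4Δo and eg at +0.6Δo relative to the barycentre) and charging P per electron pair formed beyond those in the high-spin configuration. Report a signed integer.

Ligand charges: 3×(-1) from NCS⁻ and 3×(-1) from OH⁻ sum to -6; with overall charge -3, Fe is +3.
Fe is in group 8, so Fe³⁺ is d⁵ (8 − 3 = 5).
In the high-spin limit (t₂g³ eg²) the orbital term is 0.0Δo = 0 cm⁻¹, with no excess pairing.
For low-spin the configuration is t₂g⁵ eg⁰: orbital energy -2.0 × 13380 = -26760 cm⁻¹, and 2 additional pairs relative to high-spin add 51290 cm⁻¹, giving 24530 cm⁻¹.
Thus E(LS) − E(HS) = 24530 cm⁻¹.

24530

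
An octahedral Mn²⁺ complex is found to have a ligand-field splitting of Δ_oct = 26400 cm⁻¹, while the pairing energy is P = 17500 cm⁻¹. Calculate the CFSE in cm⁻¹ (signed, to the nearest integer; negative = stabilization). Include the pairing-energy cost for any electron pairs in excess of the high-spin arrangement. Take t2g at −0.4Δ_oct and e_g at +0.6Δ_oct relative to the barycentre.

-17800

Mn sits in group 7; removing 2 electrons leaves Mn²⁺ with 7 − 2 = 5 d electrons.
Δ_oct > P, so pairing is preferred: the ground state is low-spin.
Filling d⁵ accordingly: t2g^5 e_g^0.
Orbital CFSE = -2.0Δ_oct = -2.0 × 26400 = -52800 cm⁻¹.
Excess pairs vs high-spin: 2 − 0 = 2; pairing cost = +35000 cm⁻¹.
Net CFSE = -52800 + 35000 = -17800 cm⁻¹.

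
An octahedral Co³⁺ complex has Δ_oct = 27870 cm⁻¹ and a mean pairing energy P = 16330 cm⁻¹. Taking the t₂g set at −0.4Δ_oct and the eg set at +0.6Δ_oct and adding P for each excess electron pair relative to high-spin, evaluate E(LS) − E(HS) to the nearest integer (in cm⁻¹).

Co sits in group 9; removing 3 electrons leaves Co³⁺ with 9 − 3 = 6 d electrons.
High-spin d⁶ fills as t₂g⁴ eg² with CFSE 4(−0.4) + 2(+0.6) = -0.4Δ_oct = -11148 cm⁻¹.
Low-spin: t₂g⁶ eg⁰, orbital CFSE = -2.4Δ_oct = -66888 cm⁻¹; plus 2 excess pairs × P = +32660 cm⁻¹; total -34228 cm⁻¹.
Thus E(LS) − E(HS) = -23080 cm⁻¹.

-23080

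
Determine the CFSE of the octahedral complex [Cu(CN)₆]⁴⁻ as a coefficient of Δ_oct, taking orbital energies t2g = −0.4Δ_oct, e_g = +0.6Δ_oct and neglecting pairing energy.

-0.6 Δ_oct

Each CN⁻ contributes -1; 6 × (-1) = -6. With overall charge -4, Cu is in the +2 oxidation state.
Group 11 minus oxidation state +2 gives a d⁹ configuration for Cu²⁺.
Configuration: t2g^6 e_g^3.
CFSE = 6(-0.4Δ_oct) + 3(0.6Δ_oct) = -2.4Δ_oct + 1.8Δ_oct = -0.6Δ_oct.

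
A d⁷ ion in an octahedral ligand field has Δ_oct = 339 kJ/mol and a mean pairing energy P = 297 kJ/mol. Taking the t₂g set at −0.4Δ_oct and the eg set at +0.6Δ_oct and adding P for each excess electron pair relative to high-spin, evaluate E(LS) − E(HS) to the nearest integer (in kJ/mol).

-42

High-spin d⁷ fills as t₂g⁵ eg² with CFSE 5(−0.4) + 2(+0.6) = -0.8Δ_oct = -271 kJ/mol.
Low-spin: t₂g⁶ eg¹, orbital CFSE = -1.8Δ_oct = -610 kJ/mol; plus 1 excess pair × P = +297 kJ/mol; total -313 kJ/mol.
E(LS) − E(HS) = -313 − (-271) = -42 kJ/mol.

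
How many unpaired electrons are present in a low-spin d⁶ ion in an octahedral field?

0

Configuration: t₂g⁶ eg⁰, giving 0 unpaired electrons.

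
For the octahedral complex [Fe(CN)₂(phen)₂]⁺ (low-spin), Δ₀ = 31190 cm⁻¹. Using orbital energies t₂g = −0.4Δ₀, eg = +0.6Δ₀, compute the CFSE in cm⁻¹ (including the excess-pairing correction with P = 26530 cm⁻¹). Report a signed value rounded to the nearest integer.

-9320

Ligand charges: 2×(-1) from CN⁻ and 2×(+0) from phen sum to -2; with overall charge +1, Fe is +3.
Fe is in group 8, so Fe³⁺ is d⁵ (8 − 3 = 5).
The d⁵ electrons fill as t₂g⁵ eg⁰.
Orbital CFSE = 5(-0.4) + 0(0.6) = -2.0Δ₀ = -2.0 × 31190 = -62380 cm⁻¹.
Pairing penalty: 2 pairs vs 0 in the high-spin reference → 2 extra × P = 53060 cm⁻¹.
Combining: -62380 + 53060 = -9320 cm⁻¹.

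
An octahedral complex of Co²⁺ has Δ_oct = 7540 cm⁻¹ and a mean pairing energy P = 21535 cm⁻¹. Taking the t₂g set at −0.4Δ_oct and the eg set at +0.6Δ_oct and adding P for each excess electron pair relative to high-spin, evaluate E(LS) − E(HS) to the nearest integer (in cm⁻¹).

Co sits in group 9; removing 2 electrons leaves Co²⁺ with 9 − 2 = 7 d electrons.
In the high-spin limit (t₂g⁵ eg²) the orbital term is -0.8Δ_oct = -6032 cm⁻¹, with no excess pairing.
For low-spin the configuration is t₂g⁶ eg¹: orbital energy -1.8 × 7540 = -13572 cm⁻¹, and 1 additional pair relative to high-spin adds 21535 cm⁻¹, giving 7963 cm⁻¹.
E(LS) − E(HS) = 7963 − (-6032) = 13995 cm⁻¹.

13995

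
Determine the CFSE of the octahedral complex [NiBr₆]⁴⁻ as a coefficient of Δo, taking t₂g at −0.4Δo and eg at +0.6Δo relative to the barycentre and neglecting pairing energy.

-1.2 Δo

Each Br⁻ contributes -1; 6 × (-1) = -6. With overall charge -4, Ni is in the +2 oxidation state.
Ni²⁺: group 10, so d-count = 10 − 2 = 8.
Configuration: t₂g⁶ eg².
CFSE = 6(-0.4Δo) + 2(0.6Δo) = -2.4Δo + 1.2Δo = -1.2Δo.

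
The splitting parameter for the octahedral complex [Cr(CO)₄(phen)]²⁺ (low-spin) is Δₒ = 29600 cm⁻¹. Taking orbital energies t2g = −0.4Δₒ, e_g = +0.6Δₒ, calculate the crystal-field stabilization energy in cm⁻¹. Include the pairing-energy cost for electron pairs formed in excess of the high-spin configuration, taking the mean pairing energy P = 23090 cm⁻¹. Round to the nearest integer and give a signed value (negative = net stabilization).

-24270

Ligand charges: 4×(+0) from CO and 1×(+0) from phen sum to +0; with overall charge +2, Cr is +2.
Cr²⁺: group 6, so d-count = 6 − 2 = 4.
The d⁴ electrons fill as t2g^4 e_g^0.
CFSE(orbital) = 4×(-0.4Δₒ) + 0×(0.6Δₒ) = -1.6Δₒ; with Δₒ = 29600 cm⁻¹ that is -47360 cm⁻¹.
Pairing penalty: 1 pair vs 0 in the high-spin reference → 1 extra × P = 23090 cm⁻¹.
Combining: -47360 + 23090 = -24270 cm⁻¹.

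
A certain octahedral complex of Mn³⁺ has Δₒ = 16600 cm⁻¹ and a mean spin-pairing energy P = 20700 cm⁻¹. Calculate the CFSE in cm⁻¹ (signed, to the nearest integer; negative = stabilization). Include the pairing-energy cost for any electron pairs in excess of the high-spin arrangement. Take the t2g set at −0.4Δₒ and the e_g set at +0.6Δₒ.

-9960

Group 7 minus oxidation state +3 gives a d⁴ configuration for Mn³⁺.
Here Δₒ < P (16600 < 20700), so the high-spin state is favoured.
That gives t2g^3 e_g^1.
Orbital CFSE = -0.6Δₒ = -0.6 × 16600 = -9960 cm⁻¹.
High-spin has no excess pairs, so no pairing correction applies.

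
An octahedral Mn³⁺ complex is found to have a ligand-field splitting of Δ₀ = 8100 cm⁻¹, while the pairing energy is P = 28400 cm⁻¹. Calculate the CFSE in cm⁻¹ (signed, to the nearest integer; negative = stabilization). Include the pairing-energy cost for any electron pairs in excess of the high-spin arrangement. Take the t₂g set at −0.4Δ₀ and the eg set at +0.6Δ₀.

Group 7 minus oxidation state +3 gives a d⁴ configuration for Mn³⁺.
With Δ₀ < P the complex is high-spin.
That gives t₂g³ eg¹.
Orbital CFSE = -0.6Δ₀ = -0.6 × 8100 = -4860 cm⁻¹.
High-spin has no excess pairs, so no pairing correction applies.

-4860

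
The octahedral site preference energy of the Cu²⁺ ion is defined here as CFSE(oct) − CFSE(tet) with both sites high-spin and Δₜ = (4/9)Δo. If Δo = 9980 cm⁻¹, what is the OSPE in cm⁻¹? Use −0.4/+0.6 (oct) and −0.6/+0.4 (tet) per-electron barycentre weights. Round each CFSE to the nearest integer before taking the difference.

Group 11 minus oxidation state +2 gives a d⁹ configuration for Cu²⁺.
In an octahedral site d⁹ (HS) is t₂g⁶ eg³, giving CFSE(oct) = -0.6Δo = -5988 cm⁻¹.
Tetrahedral e⁴ t₂⁵ gives -0.4Δₜ = -0.4 × (4/9) × 9980 = -1774 cm⁻¹.
Subtracting, OSPE = -5988 − (-1774) = -4214 cm⁻¹.

-4214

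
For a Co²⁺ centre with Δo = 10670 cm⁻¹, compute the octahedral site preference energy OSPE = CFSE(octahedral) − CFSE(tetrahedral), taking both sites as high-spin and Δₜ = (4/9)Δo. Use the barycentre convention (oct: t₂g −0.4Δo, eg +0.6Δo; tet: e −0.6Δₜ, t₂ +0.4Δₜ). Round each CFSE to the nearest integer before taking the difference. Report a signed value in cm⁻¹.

Co²⁺: group 9, so d-count = 9 − 2 = 7.
In an octahedral site d⁷ (HS) is t₂g⁵ eg², giving CFSE(oct) = -0.8Δo = -8536 cm⁻¹.
In a tetrahedral site the filling is e⁴ t₂³: CFSE(tet) = -1.2Δₜ = -1.2 × (4/9)(10670) = -5691 cm⁻¹.
Subtracting, OSPE = -8536 − (-5691) = -2845 cm⁻¹.

-2845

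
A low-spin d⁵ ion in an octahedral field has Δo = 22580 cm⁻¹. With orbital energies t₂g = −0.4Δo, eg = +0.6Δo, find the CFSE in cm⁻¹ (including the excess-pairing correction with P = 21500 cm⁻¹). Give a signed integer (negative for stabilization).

-2160

Configuration: t₂g⁵ eg⁰.
Orbital CFSE = 5(-0.4) + 0(0.6) = -2.0Δo = -2.0 × 22580 = -45160 cm⁻¹.
High-spin d⁵ would be t₂g³ eg² with 0 pairs; low-spin has 2, so 2 excess pairs cost +2P = +43000 cm⁻¹.
Net CFSE = -45160 + 43000 = -2160 cm⁻¹.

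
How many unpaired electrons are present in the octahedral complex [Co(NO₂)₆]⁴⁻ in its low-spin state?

1

Each NO₂⁻ contributes -1; 6 × (-1) = -6. With overall charge -4, Co is in the +2 oxidation state.
Group 9 minus oxidation state +2 gives a d⁷ configuration for Co²⁺.
Configuration: t₂g⁶ eg¹, giving 1 unpaired electron.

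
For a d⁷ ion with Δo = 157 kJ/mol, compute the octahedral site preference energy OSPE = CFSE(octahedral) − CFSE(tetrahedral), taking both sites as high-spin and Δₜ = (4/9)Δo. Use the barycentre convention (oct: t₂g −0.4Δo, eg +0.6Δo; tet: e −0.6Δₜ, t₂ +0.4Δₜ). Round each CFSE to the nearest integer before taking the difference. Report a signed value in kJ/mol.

Octahedral high-spin t2g^5 e_g^2: CFSE = -0.8 × 157 = -126 kJ/mol.
Tetrahedral: e^4 t2^3, CFSE = 4(−0.6) + 3(+0.4) = -1.2Δₜ = -1.2 × (4/9) × 157 = -84 kJ/mol.
OSPE = CFSE(oct) − CFSE(tet) = -126 − (-84) = -42 kJ/mol.

-42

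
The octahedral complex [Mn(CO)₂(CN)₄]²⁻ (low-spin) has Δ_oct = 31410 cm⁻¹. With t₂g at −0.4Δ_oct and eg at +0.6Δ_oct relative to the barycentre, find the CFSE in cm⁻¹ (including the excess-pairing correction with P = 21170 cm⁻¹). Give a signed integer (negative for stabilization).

-20480

Ligand charges: 2×(+0) from CO and 4×(-1) from CN⁻ sum to -4; with overall charge -2, Mn is +2.
Mn²⁺: group 7, so d-count = 7 − 2 = 5.
The d⁵ electrons fill as t₂g⁵ eg⁰.
The orbital stabilization is -2.0Δ_oct = -2.0 × 31410 = -62820 cm⁻¹.
High-spin d⁵ would be t₂g³ eg² with 0 pairs; low-spin has 2, so 2 excess pairs cost +2P = +42340 cm⁻¹.
Net CFSE = -62820 + 42340 = -20480 cm⁻¹.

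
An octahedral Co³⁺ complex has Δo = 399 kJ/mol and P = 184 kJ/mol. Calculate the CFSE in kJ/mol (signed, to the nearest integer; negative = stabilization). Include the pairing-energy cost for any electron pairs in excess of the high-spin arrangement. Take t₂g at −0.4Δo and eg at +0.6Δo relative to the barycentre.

-590

Co sits in group 9; removing 3 electrons leaves Co³⁺ with 9 − 3 = 6 d electrons.
Here Δo > P (399 > 184), so the low-spin state is favoured.
That gives t₂g⁶ eg⁰.
Orbital CFSE = -2.4Δo = -2.4 × 399 = -958 kJ/mol.
Excess pairs vs high-spin: 3 − 1 = 2; pairing cost = +368 kJ/mol.
Net CFSE = -958 + 368 = -590 kJ/mol.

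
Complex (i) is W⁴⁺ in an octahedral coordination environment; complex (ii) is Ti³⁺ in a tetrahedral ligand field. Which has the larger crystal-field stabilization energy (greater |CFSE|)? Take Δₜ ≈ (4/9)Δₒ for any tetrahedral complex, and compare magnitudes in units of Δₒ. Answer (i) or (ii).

(i): W is in group 6, so W⁴⁺ is d² (6 − 4 = 2); t₂g² eg⁰, CFSE = -0.8Δₒ.
(ii): Ti³⁺: group 4, so d-count = 4 − 3 = 1; With tetrahedral geometry the complex is necessarily high-spin; e¹ t₂⁰, CFSE = -0.6Δₜ ≈ -0.27Δₒ.
So (i) has the larger |CFSE|.

(i)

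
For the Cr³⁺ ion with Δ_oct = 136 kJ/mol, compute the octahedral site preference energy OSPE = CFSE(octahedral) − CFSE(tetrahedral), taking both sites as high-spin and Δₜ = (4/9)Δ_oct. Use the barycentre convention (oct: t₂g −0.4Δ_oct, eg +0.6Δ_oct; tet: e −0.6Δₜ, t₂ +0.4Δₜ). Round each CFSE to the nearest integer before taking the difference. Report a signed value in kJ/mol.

-115

Cr³⁺: group 6, so d-count = 6 − 3 = 3.
In an octahedral site d³ (HS) is t₂g³ eg⁰, giving CFSE(oct) = -1.2Δ_oct = -163 kJ/mol.
In a tetrahedral site the filling is e² t₂¹: CFSE(tet) = -0.8Δₜ = -0.8 × (4/9)(136) = -48 kJ/mol.
OSPE = -163 − (-48) = -115 kJ/mol.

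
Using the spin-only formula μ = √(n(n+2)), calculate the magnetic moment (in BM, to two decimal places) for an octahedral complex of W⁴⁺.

2.83 BM

W⁴⁺: group 6, so d-count = 6 − 4 = 2.
For octahedral d² the high- and low-spin configurations coincide.
Configuration: t2g^2 e_g^0 → 2 unpaired electrons.
μ(spin-only) = √[2(2+2)] = √8 ≈ 2.83 BM.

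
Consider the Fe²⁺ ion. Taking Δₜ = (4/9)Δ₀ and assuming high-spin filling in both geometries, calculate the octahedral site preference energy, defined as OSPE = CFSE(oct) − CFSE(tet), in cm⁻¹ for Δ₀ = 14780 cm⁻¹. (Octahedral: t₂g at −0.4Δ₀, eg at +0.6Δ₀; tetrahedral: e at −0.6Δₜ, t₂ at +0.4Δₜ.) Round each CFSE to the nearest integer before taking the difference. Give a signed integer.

Fe is in group 8, so Fe²⁺ is d⁶ (8 − 2 = 6).
In an octahedral site d⁶ (HS) is t2g^4 e_g^2, giving CFSE(oct) = -0.4Δ₀ = -5912 cm⁻¹.
Tetrahedral: e^3 t2^3, CFSE = 3(−0.6) + 3(+0.4) = -0.6Δₜ = -0.6 × (4/9) × 14780 = -3941 cm⁻¹.
OSPE = CFSE(oct) − CFSE(tet) = -5912 − (-3941) = -1971 cm⁻¹.

-1971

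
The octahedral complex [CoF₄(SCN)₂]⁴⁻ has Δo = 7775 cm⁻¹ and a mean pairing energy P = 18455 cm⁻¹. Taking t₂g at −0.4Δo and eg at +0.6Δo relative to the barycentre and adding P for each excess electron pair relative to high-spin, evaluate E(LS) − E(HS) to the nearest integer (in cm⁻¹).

Ligand charges: 4×(-1) from F⁻ and 2×(-1) from SCN⁻ sum to -6; with overall charge -4, Co is +2.
Co sits in group 9; removing 2 electrons leaves Co²⁺ with 9 − 2 = 7 d electrons.
High-spin d⁷ fills as t₂g⁵ eg² with CFSE 5(−0.4) + 2(+0.6) = -0.8Δo = -6220 cm⁻¹.
Low-spin t₂g⁶ eg¹ gives -1.8Δo = -13995 cm⁻¹, but forming 1 extra pair costs 1P = 18455 cm⁻¹, so E(LS) = -13995 + 18455 = 4460 cm⁻¹.
Thus E(LS) − E(HS) = 10680 cm⁻¹.

10680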